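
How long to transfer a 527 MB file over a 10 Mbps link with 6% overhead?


Effective throughput = 10 * (1 - 6/100) = 9.4 Mbps
File size in Mb = 527 * 8 = 4216 Mb
Time = 4216 / 9.4
Time = 448.5106 seconds


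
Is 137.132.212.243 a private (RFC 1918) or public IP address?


RFC 1918 private ranges:
  10.0.0.0/8 (10.0.0.0 - 10.255.255.255)
  172.16.0.0/12 (172.16.0.0 - 172.31.255.255)
  192.168.0.0/16 (192.168.0.0 - 192.168.255.255)
Public (not in any RFC 1918 range)


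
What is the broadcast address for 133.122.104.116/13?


Network: 133.120.0.0/13
Host bits = 19
Set all host bits to 1:
Broadcast: 133.127.255.255


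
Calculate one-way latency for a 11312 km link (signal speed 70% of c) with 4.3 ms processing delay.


Speed = 0.7 * 3e5 km/s = 210000 km/s
Propagation delay = 11312 / 210000 = 0.0539 s = 53.8667 ms
Processing delay = 4.3 ms
Total one-way latency = 58.1667 ms


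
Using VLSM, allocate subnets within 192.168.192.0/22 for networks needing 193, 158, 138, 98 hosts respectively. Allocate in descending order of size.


193 hosts -> /24 (254 usable): 192.168.192.0/24
158 hosts -> /24 (254 usable): 192.168.193.0/24
138 hosts -> /24 (254 usable): 192.168.194.0/24
98 hosts -> /25 (126 usable): 192.168.195.0/25
Allocation: 192.168.192.0/24 (193 hosts, 254 usable); 192.168.193.0/24 (158 hosts, 254 usable); 192.168.194.0/24 (138 hosts, 254 usable); 192.168.195.0/25 (98 hosts, 126 usable)


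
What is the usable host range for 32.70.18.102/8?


Network: 32.0.0.0
Broadcast: 32.255.255.255
First usable = network + 1
Last usable = broadcast - 1
Range: 32.0.0.1 to 32.255.255.254


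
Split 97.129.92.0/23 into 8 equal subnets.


New prefix = 23 + 3 = 26
Each subnet has 64 addresses
  97.129.92.0/26
  97.129.92.64/26
  97.129.92.128/26
  97.129.92.192/26
  97.129.93.0/26
  97.129.93.64/26
  97.129.93.128/26
  97.129.93.192/26
Subnets: 97.129.92.0/26, 97.129.92.64/26, 97.129.92.128/26, 97.129.92.192/26, 97.129.93.0/26, 97.129.93.64/26, 97.129.93.128/26, 97.129.93.192/26


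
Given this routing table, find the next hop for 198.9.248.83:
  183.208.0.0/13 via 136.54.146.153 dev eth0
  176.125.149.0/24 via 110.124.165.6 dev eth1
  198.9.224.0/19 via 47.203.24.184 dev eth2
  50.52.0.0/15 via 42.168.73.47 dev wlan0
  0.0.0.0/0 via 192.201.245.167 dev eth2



Longest prefix match for 198.9.248.83:
  /13 183.208.0.0: no
  /24 176.125.149.0: no
  /19 198.9.224.0: MATCH
  /15 50.52.0.0: no
  /0 0.0.0.0: MATCH
Selected: next-hop 47.203.24.184 via eth2 (matched /19)


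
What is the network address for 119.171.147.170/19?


IP:   01110111.10101011.10010011.10101010
Mask: 11111111.11111111.11100000.00000000
AND operation:
Net:  01110111.10101011.10000000.00000000
Network: 119.171.128.0/19


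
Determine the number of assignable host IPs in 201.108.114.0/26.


Host bits = 32 - 26 = 6
Total addresses = 2^6 = 64
Usable = total - 2 (network and broadcast)
Usable hosts: 62


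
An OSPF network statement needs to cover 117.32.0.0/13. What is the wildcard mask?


Subnet mask: 255.248.0.0
Wildcard = 255.255.255.255 - subnet mask
255 - 255 = 0
255 - 248 = 7
255 - 0 = 255
255 - 0 = 255
Wildcard: 0.7.255.255


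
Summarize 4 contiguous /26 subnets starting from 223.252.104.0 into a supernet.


Original prefix: /26
Number of subnets: 4 = 2^2
New prefix = 26 - 2 = 24
Supernet: 223.252.104.0/24


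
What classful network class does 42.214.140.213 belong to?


First octet: 42
Binary: 00101010
0xxxxxxx -> Class A (1-126)
Class A, default mask 255.0.0.0 (/8)


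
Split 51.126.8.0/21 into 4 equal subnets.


New prefix = 21 + 2 = 23
Each subnet has 512 addresses
  51.126.8.0/23
  51.126.10.0/23
  51.126.12.0/23
  51.126.14.0/23
Subnets: 51.126.8.0/23, 51.126.10.0/23, 51.126.12.0/23, 51.126.14.0/23


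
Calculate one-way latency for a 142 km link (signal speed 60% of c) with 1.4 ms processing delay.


Speed = 0.6 * 3e5 km/s = 180000 km/s
Propagation delay = 142 / 180000 = 0.0008 s = 0.7889 ms
Processing delay = 1.4 ms
Total one-way latency = 2.1889 ms


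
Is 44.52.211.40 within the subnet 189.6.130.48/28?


Subnet network: 189.6.130.48
Test IP AND mask: 44.52.211.32
No, 44.52.211.40 is not in 189.6.130.48/28


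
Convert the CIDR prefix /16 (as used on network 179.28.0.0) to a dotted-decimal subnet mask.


/16 means 16 network bits, 16 host bits
Binary: 11111111111111110000000000000000
Mask: 255.255.0.0


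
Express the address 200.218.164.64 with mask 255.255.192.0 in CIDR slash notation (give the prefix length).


Binary: 11111111.11111111.11000000.00000000
Count leading 1s
Prefix: /18


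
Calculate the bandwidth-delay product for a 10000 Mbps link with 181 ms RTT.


BDP = bandwidth * RTT
= 10000 Mbps * 181 ms
= 10000 * 1e6 * 181 / 1000 bits
= 1810000000 bits
= 226250000 bytes
= 220947.2656 KB
BDP = 1810000000 bits (226250000 bytes)


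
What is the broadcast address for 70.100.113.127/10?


Network: 70.64.0.0/10
Host bits = 22
Set all host bits to 1:
Broadcast: 70.127.255.255


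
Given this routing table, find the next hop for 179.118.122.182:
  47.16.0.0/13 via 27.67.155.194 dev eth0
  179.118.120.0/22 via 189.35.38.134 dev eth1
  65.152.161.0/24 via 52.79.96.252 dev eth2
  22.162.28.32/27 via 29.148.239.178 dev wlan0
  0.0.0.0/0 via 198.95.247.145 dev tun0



Longest prefix match for 179.118.122.182:
  /13 47.16.0.0: no
  /22 179.118.120.0: MATCH
  /24 65.152.161.0: no
  /27 22.162.28.32: no
  /0 0.0.0.0: MATCH
Selected: next-hop 189.35.38.134 via eth1 (matched /22)


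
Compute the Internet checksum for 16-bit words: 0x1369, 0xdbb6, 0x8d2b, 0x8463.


Sum all words (with carry folding):
+ 0x1369 = 0x1369
+ 0xdbb6 = 0xef1f
+ 0x8d2b = 0x7c4b
+ 0x8463 = 0x00af
One's complement: ~0x00af
Checksum = 0xff50


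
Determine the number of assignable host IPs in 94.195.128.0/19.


Host bits = 32 - 19 = 13
Total addresses = 2^13 = 8192
Usable = total - 2 (network and broadcast)
Usable hosts: 8190


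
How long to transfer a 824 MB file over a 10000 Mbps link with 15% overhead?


Effective throughput = 10000 * (1 - 15/100) = 8500 Mbps
File size in Mb = 824 * 8 = 6592 Mb
Time = 6592 / 8500
Time = 0.7755 seconds


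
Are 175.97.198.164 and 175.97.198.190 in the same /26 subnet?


Mask: 255.255.255.192
175.97.198.164 AND mask = 175.97.198.128
175.97.198.190 AND mask = 175.97.198.128
Yes, same subnet (175.97.198.128)


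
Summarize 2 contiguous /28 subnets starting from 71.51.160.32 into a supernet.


Original prefix: /28
Number of subnets: 2 = 2^1
New prefix = 28 - 1 = 27
Supernet: 71.51.160.32/27


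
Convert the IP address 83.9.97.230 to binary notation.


83 = 01010011
9 = 00001001
97 = 01100001
230 = 11100110
Binary: 01010011.00001001.01100001.11100110


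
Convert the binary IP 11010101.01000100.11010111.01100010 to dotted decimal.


11010101 = 213
01000100 = 68
11010111 = 215
01100010 = 98
IP: 213.68.215.98


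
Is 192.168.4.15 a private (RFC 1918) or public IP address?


RFC 1918 private ranges:
  10.0.0.0/8 (10.0.0.0 - 10.255.255.255)
  172.16.0.0/12 (172.16.0.0 - 172.31.255.255)
  192.168.0.0/16 (192.168.0.0 - 192.168.255.255)
Private (in 192.168.0.0/16)


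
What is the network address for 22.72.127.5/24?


IP:   00010110.01001000.01111111.00000101
Mask: 11111111.11111111.11111111.00000000
AND operation:
Net:  00010110.01001000.01111111.00000000
Network: 22.72.127.0/24


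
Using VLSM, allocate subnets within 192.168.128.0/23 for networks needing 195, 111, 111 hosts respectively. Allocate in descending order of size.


195 hosts -> /24 (254 usable): 192.168.128.0/24
111 hosts -> /25 (126 usable): 192.168.129.0/25
111 hosts -> /25 (126 usable): 192.168.129.128/25
Allocation: 192.168.128.0/24 (195 hosts, 254 usable); 192.168.129.0/25 (111 hosts, 126 usable); 192.168.129.128/25 (111 hosts, 126 usable)


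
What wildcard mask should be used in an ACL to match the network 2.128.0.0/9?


Subnet mask: 255.128.0.0
Wildcard = 255.255.255.255 - subnet mask
255 - 255 = 0
255 - 128 = 127
255 - 0 = 255
255 - 0 = 255
Wildcard: 0.127.255.255


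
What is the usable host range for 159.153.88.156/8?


Network: 159.0.0.0
Broadcast: 159.255.255.255
First usable = network + 1
Last usable = broadcast - 1
Range: 159.0.0.1 to 159.255.255.254


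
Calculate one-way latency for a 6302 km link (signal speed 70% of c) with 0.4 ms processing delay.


Speed = 0.7 * 3e5 km/s = 210000 km/s
Propagation delay = 6302 / 210000 = 0.03 s = 30.0095 ms
Processing delay = 0.4 ms
Total one-way latency = 30.4095 ms


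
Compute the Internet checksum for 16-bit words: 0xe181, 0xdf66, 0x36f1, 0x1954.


Sum all words (with carry folding):
+ 0xe181 = 0xe181
+ 0xdf66 = 0xc0e8
+ 0x36f1 = 0xf7d9
+ 0x1954 = 0x112e
One's complement: ~0x112e
Checksum = 0xeed1


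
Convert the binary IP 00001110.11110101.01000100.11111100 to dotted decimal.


00001110 = 14
11110101 = 245
01000100 = 68
11111100 = 252
IP: 14.245.68.252


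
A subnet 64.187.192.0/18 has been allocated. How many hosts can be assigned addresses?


Host bits = 32 - 18 = 14
Total addresses = 2^14 = 16384
Usable = total - 2 (network and broadcast)
Usable hosts: 16382


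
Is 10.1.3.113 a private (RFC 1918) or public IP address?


RFC 1918 private ranges:
  10.0.0.0/8 (10.0.0.0 - 10.255.255.255)
  172.16.0.0/12 (172.16.0.0 - 172.31.255.255)
  192.168.0.0/16 (192.168.0.0 - 192.168.255.255)
Private (in 10.0.0.0/8)


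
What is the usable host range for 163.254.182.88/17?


Network: 163.254.128.0
Broadcast: 163.254.255.255
First usable = network + 1
Last usable = broadcast - 1
Range: 163.254.128.1 to 163.254.255.254


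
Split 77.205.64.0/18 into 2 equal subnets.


New prefix = 18 + 1 = 19
Each subnet has 8192 addresses
  77.205.64.0/19
  77.205.96.0/19
Subnets: 77.205.64.0/19, 77.205.96.0/19


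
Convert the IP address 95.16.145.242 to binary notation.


95 = 01011111
16 = 00010000
145 = 10010001
242 = 11110010
Binary: 01011111.00010000.10010001.11110010


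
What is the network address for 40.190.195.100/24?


IP:   00101000.10111110.11000011.01100100
Mask: 11111111.11111111.11111111.00000000
AND operation:
Net:  00101000.10111110.11000011.00000000
Network: 40.190.195.0/24


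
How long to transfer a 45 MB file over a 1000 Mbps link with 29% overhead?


Effective throughput = 1000 * (1 - 29/100) = 710 Mbps
File size in Mb = 45 * 8 = 360 Mb
Time = 360 / 710
Time = 0.507 seconds


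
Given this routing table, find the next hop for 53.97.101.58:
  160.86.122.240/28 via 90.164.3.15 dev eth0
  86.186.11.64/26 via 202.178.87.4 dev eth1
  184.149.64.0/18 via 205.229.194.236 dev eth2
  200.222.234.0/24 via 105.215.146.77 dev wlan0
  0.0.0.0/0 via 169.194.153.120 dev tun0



Longest prefix match for 53.97.101.58:
  /28 160.86.122.240: no
  /26 86.186.11.64: no
  /18 184.149.64.0: no
  /24 200.222.234.0: no
  /0 0.0.0.0: MATCH
Selected: next-hop 169.194.153.120 via tun0 (matched /0)


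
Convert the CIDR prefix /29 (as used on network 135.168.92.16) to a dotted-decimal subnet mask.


/29 means 29 network bits, 3 host bits
Binary: 11111111111111111111111111111000
Mask: 255.255.255.248


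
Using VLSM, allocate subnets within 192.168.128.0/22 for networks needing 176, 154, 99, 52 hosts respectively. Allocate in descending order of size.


176 hosts -> /24 (254 usable): 192.168.128.0/24
154 hosts -> /24 (254 usable): 192.168.129.0/24
99 hosts -> /25 (126 usable): 192.168.130.0/25
52 hosts -> /26 (62 usable): 192.168.130.128/26
Allocation: 192.168.128.0/24 (176 hosts, 254 usable); 192.168.129.0/24 (154 hosts, 254 usable); 192.168.130.0/25 (99 hosts, 126 usable); 192.168.130.128/26 (52 hosts, 62 usable)


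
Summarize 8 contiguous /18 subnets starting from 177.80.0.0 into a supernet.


Original prefix: /18
Number of subnets: 8 = 2^3
New prefix = 18 - 3 = 15
Supernet: 177.80.0.0/15


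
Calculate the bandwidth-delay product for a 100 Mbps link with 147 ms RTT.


BDP = bandwidth * RTT
= 100 Mbps * 147 ms
= 100 * 1e6 * 147 / 1000 bits
= 14700000 bits
= 1837500 bytes
= 1794.4336 KB
BDP = 14700000 bits (1837500 bytes)


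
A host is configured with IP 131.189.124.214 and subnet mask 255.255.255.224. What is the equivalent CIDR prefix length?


Binary: 11111111.11111111.11111111.11100000
Count leading 1s
Prefix: /27


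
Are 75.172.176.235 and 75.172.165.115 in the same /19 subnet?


Mask: 255.255.224.0
75.172.176.235 AND mask = 75.172.160.0
75.172.165.115 AND mask = 75.172.160.0
Yes, same subnet (75.172.160.0)


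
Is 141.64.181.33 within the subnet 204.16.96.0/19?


Subnet network: 204.16.96.0
Test IP AND mask: 141.64.160.0
No, 141.64.181.33 is not in 204.16.96.0/19


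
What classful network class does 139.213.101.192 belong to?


First octet: 139
Binary: 10001011
10xxxxxx -> Class B (128-191)
Class B, default mask 255.255.0.0 (/16)


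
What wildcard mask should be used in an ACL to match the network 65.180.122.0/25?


Subnet mask: 255.255.255.128
Wildcard = 255.255.255.255 - subnet mask
255 - 255 = 0
255 - 255 = 0
255 - 255 = 0
255 - 128 = 127
Wildcard: 0.0.0.127


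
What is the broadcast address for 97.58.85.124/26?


Network: 97.58.85.64/26
Host bits = 6
Set all host bits to 1:
Broadcast: 97.58.85.127


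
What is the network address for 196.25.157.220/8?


IP:   11000100.00011001.10011101.11011100
Mask: 11111111.00000000.00000000.00000000
AND operation:
Net:  11000100.00000000.00000000.00000000
Network: 196.0.0.0/8


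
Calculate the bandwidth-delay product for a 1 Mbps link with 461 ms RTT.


BDP = bandwidth * RTT
= 1 Mbps * 461 ms
= 1 * 1e6 * 461 / 1000 bits
= 461000 bits
= 57625 bytes
= 56.2744 KB
BDP = 461000 bits (57625 bytes)


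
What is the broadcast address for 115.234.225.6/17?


Network: 115.234.128.0/17
Host bits = 15
Set all host bits to 1:
Broadcast: 115.234.255.255


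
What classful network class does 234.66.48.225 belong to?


First octet: 234
Binary: 11101010
1110xxxx -> Class D (224-239)
Class D (multicast), default mask N/A


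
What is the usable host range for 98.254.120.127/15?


Network: 98.254.0.0
Broadcast: 98.255.255.255
First usable = network + 1
Last usable = broadcast - 1
Range: 98.254.0.1 to 98.255.255.254


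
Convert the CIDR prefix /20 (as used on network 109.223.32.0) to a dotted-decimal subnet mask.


/20 means 20 network bits, 12 host bits
Binary: 11111111111111111111000000000000
Mask: 255.255.240.0


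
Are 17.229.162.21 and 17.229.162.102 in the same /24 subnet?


Mask: 255.255.255.0
17.229.162.21 AND mask = 17.229.162.0
17.229.162.102 AND mask = 17.229.162.0
Yes, same subnet (17.229.162.0)


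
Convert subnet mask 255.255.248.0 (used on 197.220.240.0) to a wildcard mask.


Subnet mask: 255.255.248.0
Wildcard = 255.255.255.255 - subnet mask
255 - 255 = 0
255 - 255 = 0
255 - 248 = 7
255 - 0 = 255
Wildcard: 0.0.7.255


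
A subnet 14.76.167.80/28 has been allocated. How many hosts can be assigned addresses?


Host bits = 32 - 28 = 4
Total addresses = 2^4 = 16
Usable = total - 2 (network and broadcast)
Usable hosts: 14


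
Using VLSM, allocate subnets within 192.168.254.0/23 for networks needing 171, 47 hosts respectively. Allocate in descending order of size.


171 hosts -> /24 (254 usable): 192.168.254.0/24
47 hosts -> /26 (62 usable): 192.168.255.0/26
Allocation: 192.168.254.0/24 (171 hosts, 254 usable); 192.168.255.0/26 (47 hosts, 62 usable)


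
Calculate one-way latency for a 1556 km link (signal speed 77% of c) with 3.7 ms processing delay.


Speed = 0.77 * 3e5 km/s = 231000 km/s
Propagation delay = 1556 / 231000 = 0.0067 s = 6.7359 ms
Processing delay = 3.7 ms
Total one-way latency = 10.4359 ms


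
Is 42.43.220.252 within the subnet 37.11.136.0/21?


Subnet network: 37.11.136.0
Test IP AND mask: 42.43.216.0
No, 42.43.220.252 is not in 37.11.136.0/21


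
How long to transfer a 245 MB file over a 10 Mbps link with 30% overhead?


Effective throughput = 10 * (1 - 30/100) = 7 Mbps
File size in Mb = 245 * 8 = 1960 Mb
Time = 1960 / 7
Time = 280 seconds


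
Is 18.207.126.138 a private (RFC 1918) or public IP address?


RFC 1918 private ranges:
  10.0.0.0/8 (10.0.0.0 - 10.255.255.255)
  172.16.0.0/12 (172.16.0.0 - 172.31.255.255)
  192.168.0.0/16 (192.168.0.0 - 192.168.255.255)
Public (not in any RFC 1918 range)


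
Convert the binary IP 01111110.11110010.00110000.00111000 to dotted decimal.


01111110 = 126
11110010 = 242
00110000 = 48
00111000 = 56
IP: 126.242.48.56


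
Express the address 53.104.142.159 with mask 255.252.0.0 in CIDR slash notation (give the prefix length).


Binary: 11111111.11111100.00000000.00000000
Count leading 1s
Prefix: /14


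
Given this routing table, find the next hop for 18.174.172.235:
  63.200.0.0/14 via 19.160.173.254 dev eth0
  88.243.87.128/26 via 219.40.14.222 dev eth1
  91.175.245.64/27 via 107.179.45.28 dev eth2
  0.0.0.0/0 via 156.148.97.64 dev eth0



Longest prefix match for 18.174.172.235:
  /14 63.200.0.0: no
  /26 88.243.87.128: no
  /27 91.175.245.64: no
  /0 0.0.0.0: MATCH
Selected: next-hop 156.148.97.64 via eth0 (matched /0)


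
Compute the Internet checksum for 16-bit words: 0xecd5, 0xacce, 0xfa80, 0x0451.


Sum all words (with carry folding):
+ 0xecd5 = 0xecd5
+ 0xacce = 0x99a4
+ 0xfa80 = 0x9425
+ 0x0451 = 0x9876
One's complement: ~0x9876
Checksum = 0x6789


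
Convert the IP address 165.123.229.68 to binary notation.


165 = 10100101
123 = 01111011
229 = 11100101
68 = 01000100
Binary: 10100101.01111011.11100101.01000100


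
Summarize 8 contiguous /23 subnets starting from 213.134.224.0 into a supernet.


Original prefix: /23
Number of subnets: 8 = 2^3
New prefix = 23 - 3 = 20
Supernet: 213.134.224.0/20


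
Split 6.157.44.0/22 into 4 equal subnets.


New prefix = 22 + 2 = 24
Each subnet has 256 addresses
  6.157.44.0/24
  6.157.45.0/24
  6.157.46.0/24
  6.157.47.0/24
Subnets: 6.157.44.0/24, 6.157.45.0/24, 6.157.46.0/24, 6.157.47.0/24


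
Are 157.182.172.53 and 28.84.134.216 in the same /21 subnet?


Mask: 255.255.248.0
157.182.172.53 AND mask = 157.182.168.0
28.84.134.216 AND mask = 28.84.128.0
No, different subnets (157.182.168.0 vs 28.84.128.0)


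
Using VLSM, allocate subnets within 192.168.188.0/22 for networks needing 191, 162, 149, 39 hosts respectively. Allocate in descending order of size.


191 hosts -> /24 (254 usable): 192.168.188.0/24
162 hosts -> /24 (254 usable): 192.168.189.0/24
149 hosts -> /24 (254 usable): 192.168.190.0/24
39 hosts -> /26 (62 usable): 192.168.191.0/26
Allocation: 192.168.188.0/24 (191 hosts, 254 usable); 192.168.189.0/24 (162 hosts, 254 usable); 192.168.190.0/24 (149 hosts, 254 usable); 192.168.191.0/26 (39 hosts, 62 usable)


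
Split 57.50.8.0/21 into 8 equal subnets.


New prefix = 21 + 3 = 24
Each subnet has 256 addresses
  57.50.8.0/24
  57.50.9.0/24
  57.50.10.0/24
  57.50.11.0/24
  57.50.12.0/24
  57.50.13.0/24
  57.50.14.0/24
  57.50.15.0/24
Subnets: 57.50.8.0/24, 57.50.9.0/24, 57.50.10.0/24, 57.50.11.0/24, 57.50.12.0/24, 57.50.13.0/24, 57.50.14.0/24, 57.50.15.0/24


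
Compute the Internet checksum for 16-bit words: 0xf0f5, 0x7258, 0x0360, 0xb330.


Sum all words (with carry folding):
+ 0xf0f5 = 0xf0f5
+ 0x7258 = 0x634e
+ 0x0360 = 0x66ae
+ 0xb330 = 0x19df
One's complement: ~0x19df
Checksum = 0xe620


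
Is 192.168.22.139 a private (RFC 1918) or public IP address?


RFC 1918 private ranges:
  10.0.0.0/8 (10.0.0.0 - 10.255.255.255)
  172.16.0.0/12 (172.16.0.0 - 172.31.255.255)
  192.168.0.0/16 (192.168.0.0 - 192.168.255.255)
Private (in 192.168.0.0/16)


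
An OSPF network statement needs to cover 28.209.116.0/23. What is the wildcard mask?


Subnet mask: 255.255.254.0
Wildcard = 255.255.255.255 - subnet mask
255 - 255 = 0
255 - 255 = 0
255 - 254 = 1
255 - 0 = 255
Wildcard: 0.0.1.255


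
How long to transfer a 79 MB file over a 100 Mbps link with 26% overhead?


Effective throughput = 100 * (1 - 26/100) = 74 Mbps
File size in Mb = 79 * 8 = 632 Mb
Time = 632 / 74
Time = 8.5405 seconds


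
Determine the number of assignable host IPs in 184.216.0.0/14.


Host bits = 32 - 14 = 18
Total addresses = 2^18 = 262144
Usable = total - 2 (network and broadcast)
Usable hosts: 262142


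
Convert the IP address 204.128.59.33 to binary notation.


204 = 11001100
128 = 10000000
59 = 00111011
33 = 00100001
Binary: 11001100.10000000.00111011.00100001


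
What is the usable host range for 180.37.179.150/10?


Network: 180.0.0.0
Broadcast: 180.63.255.255
First usable = network + 1
Last usable = broadcast - 1
Range: 180.0.0.1 to 180.63.255.254


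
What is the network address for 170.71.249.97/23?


IP:   10101010.01000111.11111001.01100001
Mask: 11111111.11111111.11111110.00000000
AND operation:
Net:  10101010.01000111.11111000.00000000
Network: 170.71.248.0/23


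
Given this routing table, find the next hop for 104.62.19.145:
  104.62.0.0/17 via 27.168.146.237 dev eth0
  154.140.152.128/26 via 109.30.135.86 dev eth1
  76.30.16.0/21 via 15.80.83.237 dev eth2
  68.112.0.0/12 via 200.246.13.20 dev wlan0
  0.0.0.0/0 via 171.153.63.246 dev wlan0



Longest prefix match for 104.62.19.145:
  /17 104.62.0.0: MATCH
  /26 154.140.152.128: no
  /21 76.30.16.0: no
  /12 68.112.0.0: no
  /0 0.0.0.0: MATCH
Selected: next-hop 27.168.146.237 via eth0 (matched /17)


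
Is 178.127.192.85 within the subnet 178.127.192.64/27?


Subnet network: 178.127.192.64
Test IP AND mask: 178.127.192.64
Yes, 178.127.192.85 is in 178.127.192.64/27


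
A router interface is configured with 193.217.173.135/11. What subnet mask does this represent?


/11 means 11 network bits, 21 host bits
Binary: 11111111111000000000000000000000
Mask: 255.224.0.0


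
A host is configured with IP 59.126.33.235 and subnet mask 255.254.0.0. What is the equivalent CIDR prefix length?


Binary: 11111111.11111110.00000000.00000000
Count leading 1s
Prefix: /15


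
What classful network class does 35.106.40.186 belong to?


First octet: 35
Binary: 00100011
0xxxxxxx -> Class A (1-126)
Class A, default mask 255.0.0.0 (/8)


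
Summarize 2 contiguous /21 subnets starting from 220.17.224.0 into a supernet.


Original prefix: /21
Number of subnets: 2 = 2^1
New prefix = 21 - 1 = 20
Supernet: 220.17.224.0/20


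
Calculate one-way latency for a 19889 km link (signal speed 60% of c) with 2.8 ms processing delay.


Speed = 0.6 * 3e5 km/s = 180000 km/s
Propagation delay = 19889 / 180000 = 0.1105 s = 110.4944 ms
Processing delay = 2.8 ms
Total one-way latency = 113.2944 ms


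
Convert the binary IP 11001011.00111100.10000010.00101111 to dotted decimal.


11001011 = 203
00111100 = 60
10000010 = 130
00101111 = 47
IP: 203.60.130.47


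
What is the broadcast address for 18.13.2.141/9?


Network: 18.0.0.0/9
Host bits = 23
Set all host bits to 1:
Broadcast: 18.127.255.255


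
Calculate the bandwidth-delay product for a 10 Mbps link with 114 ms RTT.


BDP = bandwidth * RTT
= 10 Mbps * 114 ms
= 10 * 1e6 * 114 / 1000 bits
= 1140000 bits
= 142500 bytes
= 139.1602 KB
BDP = 1140000 bits (142500 bytes)


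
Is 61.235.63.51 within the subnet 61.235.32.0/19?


Subnet network: 61.235.32.0
Test IP AND mask: 61.235.32.0
Yes, 61.235.63.51 is in 61.235.32.0/19


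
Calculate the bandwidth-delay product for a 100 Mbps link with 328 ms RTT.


BDP = bandwidth * RTT
= 100 Mbps * 328 ms
= 100 * 1e6 * 328 / 1000 bits
= 32800000 bits
= 4100000 bytes
= 4003.9062 KB
BDP = 32800000 bits (4100000 bytes)


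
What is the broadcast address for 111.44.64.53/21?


Network: 111.44.64.0/21
Host bits = 11
Set all host bits to 1:
Broadcast: 111.44.71.255


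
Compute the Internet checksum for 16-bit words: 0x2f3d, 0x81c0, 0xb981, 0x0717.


Sum all words (with carry folding):
+ 0x2f3d = 0x2f3d
+ 0x81c0 = 0xb0fd
+ 0xb981 = 0x6a7f
+ 0x0717 = 0x7196
One's complement: ~0x7196
Checksum = 0x8e69


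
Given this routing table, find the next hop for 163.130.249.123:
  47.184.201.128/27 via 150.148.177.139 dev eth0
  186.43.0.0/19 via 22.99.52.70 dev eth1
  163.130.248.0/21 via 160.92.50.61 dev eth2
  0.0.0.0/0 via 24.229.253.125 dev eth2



Longest prefix match for 163.130.249.123:
  /27 47.184.201.128: no
  /19 186.43.0.0: no
  /21 163.130.248.0: MATCH
  /0 0.0.0.0: MATCH
Selected: next-hop 160.92.50.61 via eth2 (matched /21)


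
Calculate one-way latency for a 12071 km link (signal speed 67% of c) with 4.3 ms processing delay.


Speed = 0.67 * 3e5 km/s = 201000 km/s
Propagation delay = 12071 / 201000 = 0.0601 s = 60.0547 ms
Processing delay = 4.3 ms
Total one-way latency = 64.3547 ms


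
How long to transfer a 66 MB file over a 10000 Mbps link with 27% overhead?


Effective throughput = 10000 * (1 - 27/100) = 7300 Mbps
File size in Mb = 66 * 8 = 528 Mb
Time = 528 / 7300
Time = 0.0723 seconds


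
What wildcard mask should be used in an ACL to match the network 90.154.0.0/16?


Subnet mask: 255.255.0.0
Wildcard = 255.255.255.255 - subnet mask
255 - 255 = 0
255 - 255 = 0
255 - 0 = 255
255 - 0 = 255
Wildcard: 0.0.255.255


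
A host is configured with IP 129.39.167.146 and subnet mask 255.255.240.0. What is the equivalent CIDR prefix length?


Binary: 11111111.11111111.11110000.00000000
Count leading 1s
Prefix: /20


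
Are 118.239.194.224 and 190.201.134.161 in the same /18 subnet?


Mask: 255.255.192.0
118.239.194.224 AND mask = 118.239.192.0
190.201.134.161 AND mask = 190.201.128.0
No, different subnets (118.239.192.0 vs 190.201.128.0)


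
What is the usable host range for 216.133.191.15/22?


Network: 216.133.188.0
Broadcast: 216.133.191.255
First usable = network + 1
Last usable = broadcast - 1
Range: 216.133.188.1 to 216.133.191.254


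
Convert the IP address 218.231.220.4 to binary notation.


218 = 11011010
231 = 11100111
220 = 11011100
4 = 00000100
Binary: 11011010.11100111.11011100.00000100


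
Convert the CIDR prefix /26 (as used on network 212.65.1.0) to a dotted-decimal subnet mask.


/26 means 26 network bits, 6 host bits
Binary: 11111111111111111111111111000000
Mask: 255.255.255.192


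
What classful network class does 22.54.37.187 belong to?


First octet: 22
Binary: 00010110
0xxxxxxx -> Class A (1-126)
Class A, default mask 255.0.0.0 (/8)


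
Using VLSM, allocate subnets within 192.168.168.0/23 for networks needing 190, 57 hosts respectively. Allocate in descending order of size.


190 hosts -> /24 (254 usable): 192.168.168.0/24
57 hosts -> /26 (62 usable): 192.168.169.0/26
Allocation: 192.168.168.0/24 (190 hosts, 254 usable); 192.168.169.0/26 (57 hosts, 62 usable)


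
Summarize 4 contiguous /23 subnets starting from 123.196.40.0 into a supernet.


Original prefix: /23
Number of subnets: 4 = 2^2
New prefix = 23 - 2 = 21
Supernet: 123.196.40.0/21


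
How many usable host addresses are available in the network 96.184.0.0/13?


Host bits = 32 - 13 = 19
Total addresses = 2^19 = 524288
Usable = total - 2 (network and broadcast)
Usable hosts: 524286


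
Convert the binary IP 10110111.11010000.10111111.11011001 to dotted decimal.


10110111 = 183
11010000 = 208
10111111 = 191
11011001 = 217
IP: 183.208.191.217


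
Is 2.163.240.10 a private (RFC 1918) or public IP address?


RFC 1918 private ranges:
  10.0.0.0/8 (10.0.0.0 - 10.255.255.255)
  172.16.0.0/12 (172.16.0.0 - 172.31.255.255)
  192.168.0.0/16 (192.168.0.0 - 192.168.255.255)
Public (not in any RFC 1918 range)


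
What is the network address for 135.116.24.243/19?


IP:   10000111.01110100.00011000.11110011
Mask: 11111111.11111111.11100000.00000000
AND operation:
Net:  10000111.01110100.00000000.00000000
Network: 135.116.0.0/19


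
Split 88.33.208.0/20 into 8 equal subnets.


New prefix = 20 + 3 = 23
Each subnet has 512 addresses
  88.33.208.0/23
  88.33.210.0/23
  88.33.212.0/23
  88.33.214.0/23
  88.33.216.0/23
  88.33.218.0/23
  88.33.220.0/23
  88.33.222.0/23
Subnets: 88.33.208.0/23, 88.33.210.0/23, 88.33.212.0/23, 88.33.214.0/23, 88.33.216.0/23, 88.33.218.0/23, 88.33.220.0/23, 88.33.222.0/23


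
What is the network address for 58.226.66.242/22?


IP:   00111010.11100010.01000010.11110010
Mask: 11111111.11111111.11111100.00000000
AND operation:
Net:  00111010.11100010.01000000.00000000
Network: 58.226.64.0/22


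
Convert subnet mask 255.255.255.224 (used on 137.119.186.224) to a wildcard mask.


Subnet mask: 255.255.255.224
Wildcard = 255.255.255.255 - subnet mask
255 - 255 = 0
255 - 255 = 0
255 - 255 = 0
255 - 224 = 31
Wildcard: 0.0.0.31


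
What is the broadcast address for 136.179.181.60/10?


Network: 136.128.0.0/10
Host bits = 22
Set all host bits to 1:
Broadcast: 136.191.255.255


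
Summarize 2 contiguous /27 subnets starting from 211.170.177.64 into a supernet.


Original prefix: /27
Number of subnets: 2 = 2^1
New prefix = 27 - 1 = 26
Supernet: 211.170.177.64/26


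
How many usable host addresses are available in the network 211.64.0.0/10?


Host bits = 32 - 10 = 22
Total addresses = 2^22 = 4194304
Usable = total - 2 (network and broadcast)
Usable hosts: 4194302


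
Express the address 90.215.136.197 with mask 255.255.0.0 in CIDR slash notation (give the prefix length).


Binary: 11111111.11111111.00000000.00000000
Count leading 1s
Prefix: /16


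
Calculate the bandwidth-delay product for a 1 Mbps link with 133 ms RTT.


BDP = bandwidth * RTT
= 1 Mbps * 133 ms
= 1 * 1e6 * 133 / 1000 bits
= 133000 bits
= 16625 bytes
= 16.2354 KB
BDP = 133000 bits (16625 bytes)


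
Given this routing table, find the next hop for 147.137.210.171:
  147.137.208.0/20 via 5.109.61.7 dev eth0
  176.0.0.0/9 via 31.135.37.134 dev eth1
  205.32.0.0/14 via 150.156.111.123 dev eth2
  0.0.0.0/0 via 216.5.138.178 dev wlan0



Longest prefix match for 147.137.210.171:
  /20 147.137.208.0: MATCH
  /9 176.0.0.0: no
  /14 205.32.0.0: no
  /0 0.0.0.0: MATCH
Selected: next-hop 5.109.61.7 via eth0 (matched /20)


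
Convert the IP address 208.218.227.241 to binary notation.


208 = 11010000
218 = 11011010
227 = 11100011
241 = 11110001
Binary: 11010000.11011010.11100011.11110001


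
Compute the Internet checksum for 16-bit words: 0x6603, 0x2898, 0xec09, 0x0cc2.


Sum all words (with carry folding):
+ 0x6603 = 0x6603
+ 0x2898 = 0x8e9b
+ 0xec09 = 0x7aa5
+ 0x0cc2 = 0x8767
One's complement: ~0x8767
Checksum = 0x7898


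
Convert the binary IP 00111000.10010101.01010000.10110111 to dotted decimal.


00111000 = 56
10010101 = 149
01010000 = 80
10110111 = 183
IP: 56.149.80.183


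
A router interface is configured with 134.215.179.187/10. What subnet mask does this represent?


/10 means 10 network bits, 22 host bits
Binary: 11111111110000000000000000000000
Mask: 255.192.0.0


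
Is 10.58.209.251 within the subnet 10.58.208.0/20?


Subnet network: 10.58.208.0
Test IP AND mask: 10.58.208.0
Yes, 10.58.209.251 is in 10.58.208.0/20


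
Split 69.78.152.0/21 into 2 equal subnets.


New prefix = 21 + 1 = 22
Each subnet has 1024 addresses
  69.78.152.0/22
  69.78.156.0/22
Subnets: 69.78.152.0/22, 69.78.156.0/22


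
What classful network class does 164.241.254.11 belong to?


First octet: 164
Binary: 10100100
10xxxxxx -> Class B (128-191)
Class B, default mask 255.255.0.0 (/16)


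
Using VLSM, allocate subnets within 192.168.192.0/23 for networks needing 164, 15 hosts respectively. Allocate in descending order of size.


164 hosts -> /24 (254 usable): 192.168.192.0/24
15 hosts -> /27 (30 usable): 192.168.193.0/27
Allocation: 192.168.192.0/24 (164 hosts, 254 usable); 192.168.193.0/27 (15 hosts, 30 usable)


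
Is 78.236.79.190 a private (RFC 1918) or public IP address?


RFC 1918 private ranges:
  10.0.0.0/8 (10.0.0.0 - 10.255.255.255)
  172.16.0.0/12 (172.16.0.0 - 172.31.255.255)
  192.168.0.0/16 (192.168.0.0 - 192.168.255.255)
Public (not in any RFC 1918 range)


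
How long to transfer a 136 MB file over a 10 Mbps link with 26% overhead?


Effective throughput = 10 * (1 - 26/100) = 7.4 Mbps
File size in Mb = 136 * 8 = 1088 Mb
Time = 1088 / 7.4
Time = 147.027 seconds


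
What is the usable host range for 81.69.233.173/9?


Network: 81.0.0.0
Broadcast: 81.127.255.255
First usable = network + 1
Last usable = broadcast - 1
Range: 81.0.0.1 to 81.127.255.254


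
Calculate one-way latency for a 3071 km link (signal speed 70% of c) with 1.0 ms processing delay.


Speed = 0.7 * 3e5 km/s = 210000 km/s
Propagation delay = 3071 / 210000 = 0.0146 s = 14.6238 ms
Processing delay = 1.0 ms
Total one-way latency = 15.6238 ms


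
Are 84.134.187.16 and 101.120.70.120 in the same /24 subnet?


Mask: 255.255.255.0
84.134.187.16 AND mask = 84.134.187.0
101.120.70.120 AND mask = 101.120.70.0
No, different subnets (84.134.187.0 vs 101.120.70.0)


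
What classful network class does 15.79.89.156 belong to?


First octet: 15
Binary: 00001111
0xxxxxxx -> Class A (1-126)
Class A, default mask 255.0.0.0 (/8)


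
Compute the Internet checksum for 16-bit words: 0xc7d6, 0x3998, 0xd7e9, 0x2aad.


Sum all words (with carry folding):
+ 0xc7d6 = 0xc7d6
+ 0x3998 = 0x016f
+ 0xd7e9 = 0xd958
+ 0x2aad = 0x0406
One's complement: ~0x0406
Checksum = 0xfbf9


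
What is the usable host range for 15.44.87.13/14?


Network: 15.44.0.0
Broadcast: 15.47.255.255
First usable = network + 1
Last usable = broadcast - 1
Range: 15.44.0.1 to 15.47.255.254


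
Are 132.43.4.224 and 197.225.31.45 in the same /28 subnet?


Mask: 255.255.255.240
132.43.4.224 AND mask = 132.43.4.224
197.225.31.45 AND mask = 197.225.31.32
No, different subnets (132.43.4.224 vs 197.225.31.32)


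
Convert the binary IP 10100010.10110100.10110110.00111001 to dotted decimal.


10100010 = 162
10110100 = 180
10110110 = 182
00111001 = 57
IP: 162.180.182.57


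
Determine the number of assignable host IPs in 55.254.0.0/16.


Host bits = 32 - 16 = 16
Total addresses = 2^16 = 65536
Usable = total - 2 (network and broadcast)
Usable hosts: 65534


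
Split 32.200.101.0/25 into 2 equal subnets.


New prefix = 25 + 1 = 26
Each subnet has 64 addresses
  32.200.101.0/26
  32.200.101.64/26
Subnets: 32.200.101.0/26, 32.200.101.64/26


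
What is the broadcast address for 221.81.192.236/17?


Network: 221.81.128.0/17
Host bits = 15
Set all host bits to 1:
Broadcast: 221.81.255.255


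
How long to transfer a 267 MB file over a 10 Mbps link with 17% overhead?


Effective throughput = 10 * (1 - 17/100) = 8.3 Mbps
File size in Mb = 267 * 8 = 2136 Mb
Time = 2136 / 8.3
Time = 257.3494 seconds


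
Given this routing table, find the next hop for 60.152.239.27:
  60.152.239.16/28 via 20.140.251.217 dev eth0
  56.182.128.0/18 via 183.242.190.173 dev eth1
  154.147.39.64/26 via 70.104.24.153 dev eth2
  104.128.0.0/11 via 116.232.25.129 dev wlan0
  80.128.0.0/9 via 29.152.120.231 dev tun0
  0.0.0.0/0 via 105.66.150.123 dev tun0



Longest prefix match for 60.152.239.27:
  /28 60.152.239.16: MATCH
  /18 56.182.128.0: no
  /26 154.147.39.64: no
  /11 104.128.0.0: no
  /9 80.128.0.0: no
  /0 0.0.0.0: MATCH
Selected: next-hop 20.140.251.217 via eth0 (matched /28)


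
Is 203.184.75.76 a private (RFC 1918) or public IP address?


RFC 1918 private ranges:
  10.0.0.0/8 (10.0.0.0 - 10.255.255.255)
  172.16.0.0/12 (172.16.0.0 - 172.31.255.255)
  192.168.0.0/16 (192.168.0.0 - 192.168.255.255)
Public (not in any RFC 1918 range)


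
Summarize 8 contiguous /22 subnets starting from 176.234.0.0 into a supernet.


Original prefix: /22
Number of subnets: 8 = 2^3
New prefix = 22 - 3 = 19
Supernet: 176.234.0.0/19


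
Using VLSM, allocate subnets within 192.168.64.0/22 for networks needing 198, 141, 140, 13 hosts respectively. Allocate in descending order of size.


198 hosts -> /24 (254 usable): 192.168.64.0/24
141 hosts -> /24 (254 usable): 192.168.65.0/24
140 hosts -> /24 (254 usable): 192.168.66.0/24
13 hosts -> /28 (14 usable): 192.168.67.0/28
Allocation: 192.168.64.0/24 (198 hosts, 254 usable); 192.168.65.0/24 (141 hosts, 254 usable); 192.168.66.0/24 (140 hosts, 254 usable); 192.168.67.0/28 (13 hosts, 14 usable)


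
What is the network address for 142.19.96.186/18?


IP:   10001110.00010011.01100000.10111010
Mask: 11111111.11111111.11000000.00000000
AND operation:
Net:  10001110.00010011.01000000.00000000
Network: 142.19.64.0/18


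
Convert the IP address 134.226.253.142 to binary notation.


134 = 10000110
226 = 11100010
253 = 11111101
142 = 10001110
Binary: 10000110.11100010.11111101.10001110


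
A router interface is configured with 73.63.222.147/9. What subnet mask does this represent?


/9 means 9 network bits, 23 host bits
Binary: 11111111100000000000000000000000
Mask: 255.128.0.0


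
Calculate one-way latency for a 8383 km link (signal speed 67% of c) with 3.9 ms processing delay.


Speed = 0.67 * 3e5 km/s = 201000 km/s
Propagation delay = 8383 / 201000 = 0.0417 s = 41.7065 ms
Processing delay = 3.9 ms
Total one-way latency = 45.6065 ms


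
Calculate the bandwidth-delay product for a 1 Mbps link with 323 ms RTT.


BDP = bandwidth * RTT
= 1 Mbps * 323 ms
= 1 * 1e6 * 323 / 1000 bits
= 323000 bits
= 40375 bytes
= 39.4287 KB
BDP = 323000 bits (40375 bytes)


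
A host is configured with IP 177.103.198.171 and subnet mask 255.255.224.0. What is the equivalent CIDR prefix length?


Binary: 11111111.11111111.11100000.00000000
Count leading 1s
Prefix: /19


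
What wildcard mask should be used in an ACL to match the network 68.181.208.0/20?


Subnet mask: 255.255.240.0
Wildcard = 255.255.255.255 - subnet mask
255 - 255 = 0
255 - 255 = 0
255 - 240 = 15
255 - 0 = 255
Wildcard: 0.0.15.255


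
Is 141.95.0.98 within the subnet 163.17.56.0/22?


Subnet network: 163.17.56.0
Test IP AND mask: 141.95.0.0
No, 141.95.0.98 is not in 163.17.56.0/22


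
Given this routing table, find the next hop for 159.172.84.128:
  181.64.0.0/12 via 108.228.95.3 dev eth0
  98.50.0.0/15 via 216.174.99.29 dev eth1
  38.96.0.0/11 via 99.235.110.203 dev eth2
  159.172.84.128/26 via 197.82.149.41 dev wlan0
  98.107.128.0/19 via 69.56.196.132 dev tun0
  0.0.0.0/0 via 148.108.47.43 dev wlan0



Longest prefix match for 159.172.84.128:
  /12 181.64.0.0: no
  /15 98.50.0.0: no
  /11 38.96.0.0: no
  /26 159.172.84.128: MATCH
  /19 98.107.128.0: no
  /0 0.0.0.0: MATCH
Selected: next-hop 197.82.149.41 via wlan0 (matched /26)


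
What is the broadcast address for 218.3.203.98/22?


Network: 218.3.200.0/22
Host bits = 10
Set all host bits to 1:
Broadcast: 218.3.203.255


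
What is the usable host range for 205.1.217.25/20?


Network: 205.1.208.0
Broadcast: 205.1.223.255
First usable = network + 1
Last usable = broadcast - 1
Range: 205.1.208.1 to 205.1.223.254


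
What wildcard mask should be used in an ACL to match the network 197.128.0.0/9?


Subnet mask: 255.128.0.0
Wildcard = 255.255.255.255 - subnet mask
255 - 255 = 0
255 - 128 = 127
255 - 0 = 255
255 - 0 = 255
Wildcard: 0.127.255.255


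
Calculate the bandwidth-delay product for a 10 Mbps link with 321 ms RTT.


BDP = bandwidth * RTT
= 10 Mbps * 321 ms
= 10 * 1e6 * 321 / 1000 bits
= 3210000 bits
= 401250 bytes
= 391.8457 KB
BDP = 3210000 bits (401250 bytes)


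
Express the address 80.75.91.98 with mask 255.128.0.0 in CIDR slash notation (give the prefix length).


Binary: 11111111.10000000.00000000.00000000
Count leading 1s
Prefix: /9


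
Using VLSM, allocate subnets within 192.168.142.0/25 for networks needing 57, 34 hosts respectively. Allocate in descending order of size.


57 hosts -> /26 (62 usable): 192.168.142.0/26
34 hosts -> /26 (62 usable): 192.168.142.64/26
Allocation: 192.168.142.0/26 (57 hosts, 62 usable); 192.168.142.64/26 (34 hosts, 62 usable)
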